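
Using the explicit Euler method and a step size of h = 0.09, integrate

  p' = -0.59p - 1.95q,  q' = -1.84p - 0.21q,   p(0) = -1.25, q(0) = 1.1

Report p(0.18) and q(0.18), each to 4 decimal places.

Euler on (p,q): p_{n+1} = p_n + h·p', q_{n+1} = q_n + h·q'.
0.000000: (-1.250000, 1.100000); f=(-1.407500, 2.069000) → (-1.376675, 1.286210)
0.090000: (-1.376675, 1.286210); f=(-1.695871, 2.262978) → (-1.529303, 1.489878)
(p(0.18), q(0.18)) ≈ (-1.5293, 1.4899)

-1.5293, 1.4899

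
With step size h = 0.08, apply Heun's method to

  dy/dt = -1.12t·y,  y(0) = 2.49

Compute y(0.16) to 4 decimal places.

2.4545

Heun: k1 = f(t_n, y_n); k2 = f(t_n + h, y_n + h·k1); y_{n+1} = y_n + (h/2)·(k1 + k2).
t=0.000000, y=2.490000:
  k1 = f(0.000000, 2.490000) = 0.000000
  k2 = f(0.080000, 2.490000) = -0.223104
  y ← 2.490000 + (0.08/2)·(0.000000 + (-0.223104)) = 2.481076
t=0.080000, y=2.481076:
  k1 = f(0.080000, 2.481076) = -0.222304
  k2 = f(0.160000, 2.463291) = -0.441422
  y ← 2.481076 + (0.08/2)·(-0.222304 + (-0.441422)) = 2.454527
y(0.16) ≈ 2.4545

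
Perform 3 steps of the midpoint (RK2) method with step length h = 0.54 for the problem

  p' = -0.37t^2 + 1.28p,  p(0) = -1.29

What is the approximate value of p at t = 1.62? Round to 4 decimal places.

Midpoint: k1 = f(t_n, p_n); k2 = f(t_n + h/2, p_n + (h/2)·k1); p_{n+1} = p_n + h·k2.
t=0.000000, p=-1.290000:
  k1 = f(0.000000, -1.290000) = -1.651200
  k2 = f(0.270000, -1.735824) = -2.248828
  p ← -1.290000 + 0.54·(-2.248828) = -2.504367
t=0.540000, p=-2.504367:
  k1 = f(0.540000, -2.504367) = -3.313482
  k2 = f(0.810000, -3.399007) = -4.593486
  p ← -2.504367 + 0.54·(-4.593486) = -4.984849
t=1.080000, p=-4.984849:
  k1 = f(1.080000, -4.984849) = -6.812175
  k2 = f(1.350000, -6.824137) = -9.409220
  p ← -4.984849 + 0.54·(-9.409220) = -10.065828
p(1.62) ≈ -10.0658

-10.0658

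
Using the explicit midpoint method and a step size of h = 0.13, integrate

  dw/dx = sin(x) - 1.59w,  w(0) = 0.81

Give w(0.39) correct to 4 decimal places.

Midpoint: k1 = f(x_n, w_n); k2 = f(x_n + h/2, w_n + (h/2)·k1); w_{n+1} = w_n + h·k2.
x=0.000000, w=0.810000:
  k1 = f(0.000000, 0.810000) = -1.287900
  k2 = f(0.065000, 0.726287) = -1.089841
  w ← 0.810000 + 0.13·(-1.089841) = 0.668321
x=0.130000, w=0.668321:
  k1 = f(0.130000, 0.668321) = -0.932996
  k2 = f(0.195000, 0.607676) = -0.772438
  w ← 0.668321 + 0.13·(-0.772438) = 0.567904
x=0.260000, w=0.567904:
  k1 = f(0.260000, 0.567904) = -0.645886
  k2 = f(0.325000, 0.525921) = -0.516906
  w ← 0.567904 + 0.13·(-0.516906) = 0.500706
w(0.39) ≈ 0.5007

0.5007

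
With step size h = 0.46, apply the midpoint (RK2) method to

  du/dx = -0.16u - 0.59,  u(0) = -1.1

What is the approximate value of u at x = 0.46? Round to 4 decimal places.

-1.2834

Midpoint: k1 = f(x_n, u_n); k2 = f(x_n + h/2, u_n + (h/2)·k1); u_{n+1} = u_n + h·k2.
x=0.000000, u=-1.100000:
  k1 = f(0.000000, -1.100000) = -0.414000
  k2 = f(0.230000, -1.195220) = -0.398765
  u ← -1.100000 + 0.46·(-0.398765) = -1.283432
u(0.46) ≈ -1.2834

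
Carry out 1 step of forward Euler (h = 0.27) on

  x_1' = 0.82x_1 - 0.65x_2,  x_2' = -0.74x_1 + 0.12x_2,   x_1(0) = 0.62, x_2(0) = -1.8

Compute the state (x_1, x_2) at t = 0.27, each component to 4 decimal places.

1.0732, -1.9822

Euler on (x_1,x_2): x_1_{n+1} = x_1_n + h·x_1', x_2_{n+1} = x_2_n + h·x_2'.
0.000000: (0.620000, -1.800000); f=(1.678400, -0.674800) → (1.073168, -1.982196)
(x_1(0.27), x_2(0.27)) ≈ (1.0732, -1.9822)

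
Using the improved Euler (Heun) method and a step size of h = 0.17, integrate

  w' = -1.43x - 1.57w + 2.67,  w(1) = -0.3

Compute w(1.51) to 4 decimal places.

0.1468

Heun: k1 = f(x_n, w_n); k2 = f(x_n + h, w_n + h·k1); w_{n+1} = w_n + (h/2)·(k1 + k2).
x=1.000000, w=-0.300000:
  k1 = f(1.000000, -0.300000) = 1.711000
  k2 = f(1.170000, -0.009130) = 1.011234
  w ← -0.300000 + (0.17/2)·(1.711000 + 1.011234) = -0.068610
x=1.170000, w=-0.068610:
  k1 = f(1.170000, -0.068610) = 1.104618
  k2 = f(1.340000, 0.119175) = 0.566695
  w ← -0.068610 + (0.17/2)·(1.104618 + 0.566695) = 0.073452
x=1.340000, w=0.073452:
  k1 = f(1.340000, 0.073452) = 0.638481
  k2 = f(1.510000, 0.181993) = 0.224971
  w ← 0.073452 + (0.17/2)·(0.638481 + 0.224971) = 0.146845
w(1.51) ≈ 0.1468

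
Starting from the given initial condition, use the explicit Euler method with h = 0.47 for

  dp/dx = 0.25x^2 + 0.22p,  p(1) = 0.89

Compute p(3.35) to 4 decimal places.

Euler: p_{n+1} = p_n + h·f(x_n, p_n).
x=1.000000, p=0.890000: f=0.445800 → p ← 0.890000 + 0.47·0.445800 = 1.099526
x=1.470000, p=1.099526: f=0.782121 → p ← 1.099526 + 0.47·0.782121 = 1.467123
x=1.940000, p=1.467123: f=1.263667 → p ← 1.467123 + 0.47·1.263667 = 2.061046
x=2.410000, p=2.061046: f=1.905455 → p ← 2.061046 + 0.47·1.905455 = 2.956610
x=2.880000, p=2.956610: f=2.724054 → p ← 2.956610 + 0.47·2.724054 = 4.236916
p(3.35) ≈ 4.2369

4.2369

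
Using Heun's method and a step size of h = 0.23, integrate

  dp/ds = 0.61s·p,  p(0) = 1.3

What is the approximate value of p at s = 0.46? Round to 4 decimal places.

1.3863

Heun: k1 = f(s_n, p_n); k2 = f(s_n + h, p_n + h·k1); p_{n+1} = p_n + (h/2)·(k1 + k2).
s=0.000000, p=1.300000:
  k1 = f(0.000000, 1.300000) = 0.000000
  k2 = f(0.230000, 1.300000) = 0.182390
  p ← 1.300000 + (0.23/2)·(0.000000 + 0.182390) = 1.320975
s=0.230000, p=1.320975:
  k1 = f(0.230000, 1.320975) = 0.185333
  k2 = f(0.460000, 1.363601) = 0.382627
  p ← 1.320975 + (0.23/2)·(0.185333 + 0.382627) = 1.386290
p(0.46) ≈ 1.3863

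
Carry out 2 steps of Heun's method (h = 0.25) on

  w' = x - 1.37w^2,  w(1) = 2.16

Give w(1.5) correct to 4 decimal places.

1.2871

Heun: k1 = f(x_n, w_n); k2 = f(x_n + h, w_n + h·k1); w_{n+1} = w_n + (h/2)·(k1 + k2).
x=1.000000, w=2.160000:
  k1 = f(1.000000, 2.160000) = -5.391872
  k2 = f(1.250000, 0.812032) = 0.346628
  w ← 2.160000 + (0.25/2)·(-5.391872 + 0.346628) = 1.529344
x=1.250000, w=1.529344:
  k1 = f(1.250000, 1.529344) = -1.954285
  k2 = f(1.500000, 1.040773) = 0.016004
  w ← 1.529344 + (0.25/2)·(-1.954285 + 0.016004) = 1.287059
w(1.5) ≈ 1.2871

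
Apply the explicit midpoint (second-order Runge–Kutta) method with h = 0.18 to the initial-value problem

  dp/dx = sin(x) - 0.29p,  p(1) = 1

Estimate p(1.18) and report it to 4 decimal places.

1.1048

Midpoint: k1 = f(x_n, p_n); k2 = f(x_n + h/2, p_n + (h/2)·k1); p_{n+1} = p_n + h·k2.
x=1.000000, p=1.000000:
  k1 = f(1.000000, 1.000000) = 0.551471
  k2 = f(1.090000, 1.049632) = 0.582234
  p ← 1.000000 + 0.18·0.582234 = 1.104802
p(1.18) ≈ 1.1048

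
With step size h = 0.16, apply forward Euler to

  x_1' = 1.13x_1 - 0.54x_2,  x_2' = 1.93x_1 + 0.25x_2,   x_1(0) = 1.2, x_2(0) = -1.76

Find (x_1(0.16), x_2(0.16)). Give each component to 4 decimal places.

1.5690, -1.4598

Euler on (x_1,x_2): x_1_{n+1} = x_1_n + h·x_1', x_2_{n+1} = x_2_n + h·x_2'.
0.000000: (1.200000, -1.760000); f=(2.306400, 1.876000) → (1.569024, -1.459840)
(x_1(0.16), x_2(0.16)) ≈ (1.5690, -1.4598)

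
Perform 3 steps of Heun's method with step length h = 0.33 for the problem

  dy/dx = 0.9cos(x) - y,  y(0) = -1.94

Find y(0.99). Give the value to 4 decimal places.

Heun: k1 = f(x_n, y_n); k2 = f(x_n + h, y_n + h·k1); y_{n+1} = y_n + (h/2)·(k1 + k2).
x=0.000000, y=-1.940000:
  k1 = f(0.000000, -1.940000) = 2.840000
  k2 = f(0.330000, -1.002800) = 1.854238
  y ← -1.940000 + (0.33/2)·(2.840000 + 1.854238) = -1.165451
x=0.330000, y=-1.165451:
  k1 = f(0.330000, -1.165451) = 2.016889
  k2 = f(0.660000, -0.499877) = 1.210870
  y ← -1.165451 + (0.33/2)·(2.016889 + 1.210870) = -0.632870
x=0.660000, y=-0.632870:
  k1 = f(0.660000, -0.632870) = 1.343863
  k2 = f(0.990000, -0.189396) = 0.683216
  y ← -0.632870 + (0.33/2)·(1.343863 + 0.683216) = -0.298402
y(0.99) ≈ -0.2984

-0.2984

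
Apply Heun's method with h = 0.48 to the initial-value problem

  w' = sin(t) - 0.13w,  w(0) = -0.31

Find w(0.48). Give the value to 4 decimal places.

-0.1804

Heun: k1 = f(t_n, w_n); k2 = f(t_n + h, w_n + h·k1); w_{n+1} = w_n + (h/2)·(k1 + k2).
t=0.000000, w=-0.310000:
  k1 = f(0.000000, -0.310000) = 0.040300
  k2 = f(0.480000, -0.290656) = 0.499564
  w ← -0.310000 + (0.48/2)·(0.040300 + 0.499564) = -0.180433
w(0.48) ≈ -0.1804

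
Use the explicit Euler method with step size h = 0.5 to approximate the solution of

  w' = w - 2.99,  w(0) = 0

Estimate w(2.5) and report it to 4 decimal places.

-19.7153

Euler: w_{n+1} = w_n + h·f(x_n, w_n).
x=0.000000, w=0.000000: f=-2.990000 → w ← 0.000000 + 0.5·(-2.990000) = -1.495000
x=0.500000, w=-1.495000: f=-4.485000 → w ← -1.495000 + 0.5·(-4.485000) = -3.737500
x=1.000000, w=-3.737500: f=-6.727500 → w ← -3.737500 + 0.5·(-6.727500) = -7.101250
x=1.500000, w=-7.101250: f=-10.091250 → w ← -7.101250 + 0.5·(-10.091250) = -12.146875
x=2.000000, w=-12.146875: f=-15.136875 → w ← -12.146875 + 0.5·(-15.136875) = -19.715313
w(2.5) ≈ -19.7153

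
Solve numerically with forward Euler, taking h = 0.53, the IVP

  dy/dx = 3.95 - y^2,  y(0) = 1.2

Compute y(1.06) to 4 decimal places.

Euler: y_{n+1} = y_n + h·f(x_n, y_n).
x=0.000000, y=1.200000: f=2.510000 → y ← 1.200000 + 0.53·2.510000 = 2.530300
x=0.530000, y=2.530300: f=-2.452418 → y ← 2.530300 + 0.53·(-2.452418) = 1.230518
y(1.06) ≈ 1.2305

1.2305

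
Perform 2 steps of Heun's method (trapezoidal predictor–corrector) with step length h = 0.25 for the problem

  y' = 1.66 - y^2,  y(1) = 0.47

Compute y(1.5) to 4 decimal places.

Heun: k1 = f(t_n, y_n); k2 = f(t_n + h, y_n + h·k1); y_{n+1} = y_n + (h/2)·(k1 + k2).
t=1.000000, y=0.470000:
  k1 = f(1.000000, 0.470000) = 1.439100
  k2 = f(1.250000, 0.829775) = 0.971473
  y ← 0.470000 + (0.25/2)·(1.439100 + 0.971473) = 0.771322
t=1.250000, y=0.771322:
  k1 = f(1.250000, 0.771322) = 1.065063
  k2 = f(1.500000, 1.037587) = 0.583412
  y ← 0.771322 + (0.25/2)·(1.065063 + 0.583412) = 0.977381
y(1.5) ≈ 0.9774

0.9774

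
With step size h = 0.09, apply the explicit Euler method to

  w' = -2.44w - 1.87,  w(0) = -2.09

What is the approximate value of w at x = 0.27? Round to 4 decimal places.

Euler: w_{n+1} = w_n + h·f(x_n, w_n).
x=0.000000, w=-2.090000: f=3.229600 → w ← -2.090000 + 0.09·3.229600 = -1.799336
x=0.090000, w=-1.799336: f=2.520380 → w ← -1.799336 + 0.09·2.520380 = -1.572502
x=0.180000, w=-1.572502: f=1.966904 → w ← -1.572502 + 0.09·1.966904 = -1.395480
w(0.27) ≈ -1.3955

-1.3955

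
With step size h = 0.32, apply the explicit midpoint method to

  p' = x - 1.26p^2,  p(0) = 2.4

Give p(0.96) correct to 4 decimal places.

1.1610

Midpoint: k1 = f(x_n, p_n); k2 = f(x_n + h/2, p_n + (h/2)·k1); p_{n+1} = p_n + h·k2.
x=0.000000, p=2.400000:
  k1 = f(0.000000, 2.400000) = -7.257600
  k2 = f(0.160000, 1.238784) = -1.773578
  p ← 2.400000 + 0.32·(-1.773578) = 1.832455
x=0.320000, p=1.832455:
  k1 = f(0.320000, 1.832455) = -3.910943
  k2 = f(0.480000, 1.206704) = -1.354730
  p ← 1.832455 + 0.32·(-1.354730) = 1.398941
x=0.640000, p=1.398941:
  k1 = f(0.640000, 1.398941) = -1.825867
  k2 = f(0.800000, 1.106803) = -0.743516
  p ← 1.398941 + 0.32·(-0.743516) = 1.161016
p(0.96) ≈ 1.1610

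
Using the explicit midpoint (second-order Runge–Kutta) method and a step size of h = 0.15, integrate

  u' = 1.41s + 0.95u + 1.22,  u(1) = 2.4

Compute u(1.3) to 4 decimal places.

Midpoint: k1 = f(s_n, u_n); k2 = f(s_n + h/2, u_n + (h/2)·k1); u_{n+1} = u_n + h·k2.
s=1.000000, u=2.400000:
  k1 = f(1.000000, 2.400000) = 4.910000
  k2 = f(1.075000, 2.768250) = 5.365587
  u ← 2.400000 + 0.15·5.365587 = 3.204838
s=1.150000, u=3.204838:
  k1 = f(1.150000, 3.204838) = 5.886096
  k2 = f(1.225000, 3.646295) = 6.411231
  u ← 3.204838 + 0.15·6.411231 = 4.166523
u(1.3) ≈ 4.1665

4.1665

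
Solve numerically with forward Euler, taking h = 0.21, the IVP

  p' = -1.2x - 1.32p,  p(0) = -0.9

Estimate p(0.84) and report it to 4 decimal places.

Euler: p_{n+1} = p_n + h·f(x_n, p_n).
x=0.000000, p=-0.900000: f=1.188000 → p ← -0.900000 + 0.21·1.188000 = -0.650520
x=0.210000, p=-0.650520: f=0.606686 → p ← -0.650520 + 0.21·0.606686 = -0.523116
x=0.420000, p=-0.523116: f=0.186513 → p ← -0.523116 + 0.21·0.186513 = -0.483948
x=0.630000, p=-0.483948: f=-0.117188 → p ← -0.483948 + 0.21·(-0.117188) = -0.508558
p(0.84) ≈ -0.5086

-0.5086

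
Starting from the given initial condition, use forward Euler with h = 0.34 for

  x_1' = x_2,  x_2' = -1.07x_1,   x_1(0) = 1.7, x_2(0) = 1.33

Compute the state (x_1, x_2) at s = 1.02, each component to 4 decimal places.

Euler on (x_1,x_2): x_1_{n+1} = x_1_n + h·x_1', x_2_{n+1} = x_2_n + h·x_2'.
0.000000: (1.700000, 1.330000); f=(1.330000, -1.819000) → (2.152200, 0.711540)
0.340000: (2.152200, 0.711540); f=(0.711540, -2.302854) → (2.394124, -0.071430)
0.680000: (2.394124, -0.071430); f=(-0.071430, -2.561712) → (2.369837, -0.942413)
(x_1(1.02), x_2(1.02)) ≈ (2.3698, -0.9424)

2.3698, -0.9424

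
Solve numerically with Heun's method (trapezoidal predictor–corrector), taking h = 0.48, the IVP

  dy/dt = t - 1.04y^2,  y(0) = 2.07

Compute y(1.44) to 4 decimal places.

1.1051

Heun: k1 = f(t_n, y_n); k2 = f(t_n + h, y_n + h·k1); y_{n+1} = y_n + (h/2)·(k1 + k2).
t=0.000000, y=2.070000:
  k1 = f(0.000000, 2.070000) = -4.456296
  k2 = f(0.480000, -0.069022) = 0.475045
  y ← 2.070000 + (0.48/2)·(-4.456296 + 0.475045) = 1.114500
t=0.480000, y=1.114500:
  k1 = f(0.480000, 1.114500) = -0.811794
  k2 = f(0.960000, 0.724839) = 0.413593
  y ← 1.114500 + (0.48/2)·(-0.811794 + 0.413593) = 1.018932
t=0.960000, y=1.018932:
  k1 = f(0.960000, 1.018932) = -0.119751
  k2 = f(1.440000, 0.961451) = 0.478636
  y ← 1.018932 + (0.48/2)·(-0.119751 + 0.478636) = 1.105064
y(1.44) ≈ 1.1051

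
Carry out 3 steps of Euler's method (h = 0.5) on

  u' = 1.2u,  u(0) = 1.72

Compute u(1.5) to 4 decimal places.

Euler: u_{n+1} = u_n + h·f(x_n, u_n).
x=0.000000, u=1.720000: f=2.064000 → u ← 1.720000 + 0.5·2.064000 = 2.752000
x=0.500000, u=2.752000: f=3.302400 → u ← 2.752000 + 0.5·3.302400 = 4.403200
x=1.000000, u=4.403200: f=5.283840 → u ← 4.403200 + 0.5·5.283840 = 7.045120
u(1.5) ≈ 7.0451

7.0451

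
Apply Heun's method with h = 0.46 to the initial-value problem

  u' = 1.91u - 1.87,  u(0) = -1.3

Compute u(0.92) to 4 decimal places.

-10.7086

Heun: k1 = f(s_n, u_n); k2 = f(s_n + h, u_n + h·k1); u_{n+1} = u_n + (h/2)·(k1 + k2).
s=0.000000, u=-1.300000:
  k1 = f(0.000000, -1.300000) = -4.353000
  k2 = f(0.460000, -3.302380) = -8.177546
  u ← -1.300000 + (0.46/2)·(-4.353000 + (-8.177546)) = -4.182026
s=0.460000, u=-4.182026:
  k1 = f(0.460000, -4.182026) = -9.857669
  k2 = f(0.920000, -8.716553) = -18.518617
  u ← -4.182026 + (0.46/2)·(-9.857669 + (-18.518617)) = -10.708571
u(0.92) ≈ -10.7086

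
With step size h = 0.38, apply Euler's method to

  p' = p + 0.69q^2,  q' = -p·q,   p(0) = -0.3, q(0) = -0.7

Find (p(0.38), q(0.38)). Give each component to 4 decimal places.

-0.2855, -0.7798

Euler on (p,q): p_{n+1} = p_n + h·p', q_{n+1} = q_n + h·q'.
0.000000: (-0.300000, -0.700000); f=(0.038100, -0.210000) → (-0.285522, -0.779800)
(p(0.38), q(0.38)) ≈ (-0.2855, -0.7798)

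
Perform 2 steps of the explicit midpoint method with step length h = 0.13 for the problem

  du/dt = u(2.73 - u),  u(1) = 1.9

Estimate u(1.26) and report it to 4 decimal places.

2.2460

Midpoint: k1 = f(t_n, u_n); k2 = f(t_n + h/2, u_n + (h/2)·k1); u_{n+1} = u_n + h·k2.
t=1.000000, u=1.900000:
  k1 = f(1.000000, 1.900000) = 1.577000
  k2 = f(1.065000, 2.002505) = 1.456812
  u ← 1.900000 + 0.13·1.456812 = 2.089386
t=1.130000, u=2.089386:
  k1 = f(1.130000, 2.089386) = 1.338490
  k2 = f(1.195000, 2.176387) = 1.204875
  u ← 2.089386 + 0.13·1.204875 = 2.246019
u(1.26) ≈ 2.2460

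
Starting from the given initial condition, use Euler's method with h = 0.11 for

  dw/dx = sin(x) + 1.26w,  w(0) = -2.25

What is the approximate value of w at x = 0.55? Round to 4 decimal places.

Euler: w_{n+1} = w_n + h·f(x_n, w_n).
x=0.000000, w=-2.250000: f=-2.835000 → w ← -2.250000 + 0.11·(-2.835000) = -2.561850
x=0.110000, w=-2.561850: f=-3.118153 → w ← -2.561850 + 0.11·(-3.118153) = -2.904847
x=0.220000, w=-2.904847: f=-3.441877 → w ← -2.904847 + 0.11·(-3.441877) = -3.283453
x=0.330000, w=-3.283453: f=-3.813108 → w ← -3.283453 + 0.11·(-3.813108) = -3.702895
x=0.440000, w=-3.702895: f=-4.239708 → w ← -3.702895 + 0.11·(-4.239708) = -4.169263
w(0.55) ≈ -4.1693

-4.1693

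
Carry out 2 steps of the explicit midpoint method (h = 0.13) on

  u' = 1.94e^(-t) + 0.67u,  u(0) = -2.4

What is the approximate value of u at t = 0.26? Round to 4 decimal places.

Midpoint: k1 = f(t_n, u_n); k2 = f(t_n + h/2, u_n + (h/2)·k1); u_{n+1} = u_n + h·k2.
t=0.000000, u=-2.400000:
  k1 = f(0.000000, -2.400000) = 0.332000
  k2 = f(0.065000, -2.378420) = 0.224369
  u ← -2.400000 + 0.13·0.224369 = -2.370832
t=0.130000, u=-2.370832:
  k1 = f(0.130000, -2.370832) = 0.115048
  k2 = f(0.195000, -2.363354) = 0.012852
  u ← -2.370832 + 0.13·0.012852 = -2.369161
u(0.26) ≈ -2.3692

-2.3692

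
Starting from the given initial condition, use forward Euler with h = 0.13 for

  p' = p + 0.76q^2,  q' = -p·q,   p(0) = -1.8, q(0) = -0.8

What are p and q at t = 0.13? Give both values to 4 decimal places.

Euler on (p,q): p_{n+1} = p_n + h·p', q_{n+1} = q_n + h·q'.
0.000000: (-1.800000, -0.800000); f=(-1.313600, -1.440000) → (-1.970768, -0.987200)
(p(0.13), q(0.13)) ≈ (-1.9708, -0.9872)

-1.9708, -0.9872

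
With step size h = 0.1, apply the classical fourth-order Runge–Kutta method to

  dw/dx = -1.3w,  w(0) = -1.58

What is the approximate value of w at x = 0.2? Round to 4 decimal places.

RK4: k1 = f(x_n, w_n); k2 = f(x_n + h/2, w_n + (h/2)·k1); k3 = f(x_n + h/2, w_n + (h/2)·k2); k4 = f(x_n + h, w_n + h·k3); w_{n+1} = w_n + (h/6)·(k1 + 2k2 + 2k3 + k4).
x=0.000000, w=-1.580000:
  k1 = f(0.000000, -1.580000) = 2.054000
  k2 = f(0.050000, -1.477300) = 1.920490
  k3 = f(0.050000, -1.483976) = 1.929168
  k4 = f(0.100000, -1.387083) = 1.803208
  w ← -1.580000 + (0.1/6)·(k1 + 2k2 + 2k3 + k4) = -1.387391
x=0.100000, w=-1.387391:
  k1 = f(0.100000, -1.387391) = 1.803609
  k2 = f(0.150000, -1.297211) = 1.686374
  k3 = f(0.150000, -1.303073) = 1.693994
  k4 = f(0.200000, -1.217992) = 1.583389
  w ← -1.387391 + (0.1/6)·(k1 + 2k2 + 2k3 + k4) = -1.218262
w(0.2) ≈ -1.2183

-1.2183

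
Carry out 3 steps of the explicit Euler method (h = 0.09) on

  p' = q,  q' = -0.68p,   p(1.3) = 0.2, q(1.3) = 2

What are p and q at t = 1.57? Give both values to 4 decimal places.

Euler on (p,q): p_{n+1} = p_n + h·p', q_{n+1} = q_n + h·q'.
1.300000: (0.200000, 2.000000); f=(2.000000, -0.136000) → (0.380000, 1.987760)
1.390000: (0.380000, 1.987760); f=(1.987760, -0.258400) → (0.558898, 1.964504)
1.480000: (0.558898, 1.964504); f=(1.964504, -0.380051) → (0.735704, 1.930299)
(p(1.57), q(1.57)) ≈ (0.7357, 1.9303)

0.7357, 1.9303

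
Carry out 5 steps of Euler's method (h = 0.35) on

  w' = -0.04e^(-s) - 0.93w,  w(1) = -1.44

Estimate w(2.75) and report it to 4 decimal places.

Euler: w_{n+1} = w_n + h·f(s_n, w_n).
s=1.000000, w=-1.440000: f=1.324485 → w ← -1.440000 + 0.35·1.324485 = -0.976430
s=1.350000, w=-0.976430: f=0.897711 → w ← -0.976430 + 0.35·0.897711 = -0.662232
s=1.700000, w=-0.662232: f=0.608568 → w ← -0.662232 + 0.35·0.608568 = -0.449233
s=2.050000, w=-0.449233: f=0.412637 → w ← -0.449233 + 0.35·0.412637 = -0.304810
s=2.400000, w=-0.304810: f=0.279844 → w ← -0.304810 + 0.35·0.279844 = -0.206864
w(2.75) ≈ -0.2069

-0.2069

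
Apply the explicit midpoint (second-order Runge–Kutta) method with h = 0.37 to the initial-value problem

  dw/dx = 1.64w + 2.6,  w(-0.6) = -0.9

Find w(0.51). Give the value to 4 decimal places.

Midpoint: k1 = f(x_n, w_n); k2 = f(x_n + h/2, w_n + (h/2)·k1); w_{n+1} = w_n + h·k2.
x=-0.600000, w=-0.900000:
  k1 = f(-0.600000, -0.900000) = 1.124000
  k2 = f(-0.415000, -0.692060) = 1.465022
  w ← -0.900000 + 0.37·1.465022 = -0.357942
x=-0.230000, w=-0.357942:
  k1 = f(-0.230000, -0.357942) = 2.012975
  k2 = f(-0.045000, 0.014458) = 2.623712
  w ← -0.357942 + 0.37·2.623712 = 0.612831
x=0.140000, w=0.612831:
  k1 = f(0.140000, 0.612831) = 3.605043
  k2 = f(0.325000, 1.279764) = 4.698814
  w ← 0.612831 + 0.37·4.698814 = 2.351392
w(0.51) ≈ 2.3514

2.3514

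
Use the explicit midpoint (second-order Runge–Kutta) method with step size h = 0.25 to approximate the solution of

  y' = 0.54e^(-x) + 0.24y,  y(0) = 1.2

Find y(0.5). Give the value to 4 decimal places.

Midpoint: k1 = f(x_n, y_n); k2 = f(x_n + h/2, y_n + (h/2)·k1); y_{n+1} = y_n + h·k2.
x=0.000000, y=1.200000:
  k1 = f(0.000000, 1.200000) = 0.828000
  k2 = f(0.125000, 1.303500) = 0.789388
  y ← 1.200000 + 0.25·0.789388 = 1.397347
x=0.250000, y=1.397347:
  k1 = f(0.250000, 1.397347) = 0.755916
  k2 = f(0.375000, 1.491837) = 0.729177
  y ← 1.397347 + 0.25·0.729177 = 1.579641
y(0.5) ≈ 1.5796

1.5796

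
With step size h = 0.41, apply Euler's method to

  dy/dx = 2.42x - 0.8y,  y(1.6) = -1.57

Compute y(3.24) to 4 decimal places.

5.4837

Euler: y_{n+1} = y_n + h·f(x_n, y_n).
x=1.600000, y=-1.570000: f=5.128000 → y ← -1.570000 + 0.41·5.128000 = 0.532480
x=2.010000, y=0.532480: f=4.438216 → y ← 0.532480 + 0.41·4.438216 = 2.352149
x=2.420000, y=2.352149: f=3.974681 → y ← 2.352149 + 0.41·3.974681 = 3.981768
x=2.830000, y=3.981768: f=3.663186 → y ← 3.981768 + 0.41·3.663186 = 5.483674
y(3.24) ≈ 5.4837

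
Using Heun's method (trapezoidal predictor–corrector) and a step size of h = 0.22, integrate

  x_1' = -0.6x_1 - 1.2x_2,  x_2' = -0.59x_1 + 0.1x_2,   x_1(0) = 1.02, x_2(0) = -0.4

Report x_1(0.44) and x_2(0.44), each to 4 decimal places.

1.0391, -0.6862

Heun on (x_1,x_2): k1 = f(t_n, state_n); k2 = f(t_n + h, state_n + h·k1); state_{n+1} = state_n + (h/2)·(k1 + k2).
0.000000: (1.020000, -0.400000)
  k1 = (-0.132000, -0.641800)
  predictor → (0.990960, -0.541196)
  k2 = (0.054859, -0.638786)
  → (1.011515, -0.540864)
0.220000: (1.011515, -0.540864)
  k1 = (0.042129, -0.650880)
  predictor → (1.020783, -0.684058)
  k2 = (0.208400, -0.670668)
  → (1.039073, -0.686235)
(x_1(0.44), x_2(0.44)) ≈ (1.0391, -0.6862)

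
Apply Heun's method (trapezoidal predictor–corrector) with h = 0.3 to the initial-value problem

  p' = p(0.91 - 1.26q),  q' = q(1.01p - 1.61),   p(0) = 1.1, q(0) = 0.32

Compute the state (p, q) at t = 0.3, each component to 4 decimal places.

1.2914, 0.2826

Heun on (p,q): k1 = f(t_n, state_n); k2 = f(t_n + h, state_n + h·k1); state_{n+1} = state_n + (h/2)·(k1 + k2).
0.000000: (1.100000, 0.320000)
  k1 = (0.557480, -0.159680)
  predictor → (1.267244, 0.272096)
  k2 = (0.718729, -0.089814)
  → (1.291431, 0.282576)
(p(0.3), q(0.3)) ≈ (1.2914, 0.2826)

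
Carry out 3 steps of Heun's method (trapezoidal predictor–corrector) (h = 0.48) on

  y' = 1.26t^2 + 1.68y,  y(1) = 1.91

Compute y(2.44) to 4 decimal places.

Heun: k1 = f(t_n, y_n); k2 = f(t_n + h, y_n + h·k1); y_{n+1} = y_n + (h/2)·(k1 + k2).
t=1.000000, y=1.910000:
  k1 = f(1.000000, 1.910000) = 4.468800
  k2 = f(1.480000, 4.055024) = 9.572344
  y ← 1.910000 + (0.48/2)·(4.468800 + 9.572344) = 5.279875
t=1.480000, y=5.279875:
  k1 = f(1.480000, 5.279875) = 11.630093
  k2 = f(1.960000, 10.862319) = 23.089113
  y ← 5.279875 + (0.48/2)·(11.630093 + 23.089113) = 13.612484
t=1.960000, y=13.612484:
  k1 = f(1.960000, 13.612484) = 27.709389
  k2 = f(2.440000, 26.912991) = 52.715361
  y ← 13.612484 + (0.48/2)·(27.709389 + 52.715361) = 32.914424
y(2.44) ≈ 32.9144

32.9144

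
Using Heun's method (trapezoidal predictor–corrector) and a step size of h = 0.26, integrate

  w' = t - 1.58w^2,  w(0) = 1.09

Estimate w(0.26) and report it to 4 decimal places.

0.8053

Heun: k1 = f(t_n, w_n); k2 = f(t_n + h, w_n + h·k1); w_{n+1} = w_n + (h/2)·(k1 + k2).
t=0.000000, w=1.090000:
  k1 = f(0.000000, 1.090000) = -1.877198
  k2 = f(0.260000, 0.601929) = -0.312462
  w ← 1.090000 + (0.26/2)·(-1.877198 + (-0.312462)) = 0.805344
w(0.26) ≈ 0.8053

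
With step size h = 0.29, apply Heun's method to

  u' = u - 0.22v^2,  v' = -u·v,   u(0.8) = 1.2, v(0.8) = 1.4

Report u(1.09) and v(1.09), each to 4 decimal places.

1.4912, 0.9681

Heun on (u,v): k1 = f(t_n, state_n); k2 = f(t_n + h, state_n + h·k1); state_{n+1} = state_n + (h/2)·(k1 + k2).
0.800000: (1.200000, 1.400000)
  k1 = (0.768800, -1.680000)
  predictor → (1.422952, 0.912800)
  k2 = (1.239647, -1.298871)
  → (1.491225, 0.968064)
(u(1.09), v(1.09)) ≈ (1.4912, 0.9681)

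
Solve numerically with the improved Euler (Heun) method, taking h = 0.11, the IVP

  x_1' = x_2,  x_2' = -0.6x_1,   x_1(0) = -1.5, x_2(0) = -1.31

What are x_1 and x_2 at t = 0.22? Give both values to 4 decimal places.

-1.7654, -1.0937

Heun on (x_1,x_2): k1 = f(t_n, state_n); k2 = f(t_n + h, state_n + h·k1); state_{n+1} = state_n + (h/2)·(k1 + k2).
0.000000: (-1.500000, -1.310000)
  k1 = (-1.310000, 0.900000)
  predictor → (-1.644100, -1.211000)
  k2 = (-1.211000, 0.986460)
  → (-1.638655, -1.206245)
0.110000: (-1.638655, -1.206245)
  k1 = (-1.206245, 0.983193)
  predictor → (-1.771342, -1.098093)
  k2 = (-1.098093, 1.062805)
  → (-1.765394, -1.093715)
(x_1(0.22), x_2(0.22)) ≈ (-1.7654, -1.0937)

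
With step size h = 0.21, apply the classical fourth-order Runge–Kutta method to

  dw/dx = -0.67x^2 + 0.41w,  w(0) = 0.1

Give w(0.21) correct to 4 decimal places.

0.1069

RK4: k1 = f(x_n, w_n); k2 = f(x_n + h/2, w_n + (h/2)·k1); k3 = f(x_n + h/2, w_n + (h/2)·k2); k4 = f(x_n + h, w_n + h·k3); w_{n+1} = w_n + (h/6)·(k1 + 2k2 + 2k3 + k4).
x=0.000000, w=0.100000:
  k1 = f(0.000000, 0.100000) = 0.041000
  k2 = f(0.105000, 0.104305) = 0.035378
  k3 = f(0.105000, 0.103715) = 0.035136
  k4 = f(0.210000, 0.107379) = 0.014478
  w ← 0.100000 + (0.21/6)·(k1 + 2k2 + 2k3 + k4) = 0.106878
w(0.21) ≈ 0.1069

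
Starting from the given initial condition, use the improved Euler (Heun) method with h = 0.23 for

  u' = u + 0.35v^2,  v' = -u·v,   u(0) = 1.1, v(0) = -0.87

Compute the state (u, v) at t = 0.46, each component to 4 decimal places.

Heun on (u,v): k1 = f(t_n, state_n); k2 = f(t_n + h, state_n + h·k1); state_{n+1} = state_n + (h/2)·(k1 + k2).
0.000000: (1.100000, -0.870000)
  k1 = (1.364915, 0.957000)
  predictor → (1.413930, -0.649890)
  k2 = (1.561755, 0.918899)
  → (1.436567, -0.654272)
0.230000: (1.436567, -0.654272)
  k1 = (1.586392, 0.939905)
  predictor → (1.801437, -0.438093)
  k2 = (1.868611, 0.789198)
  → (1.833892, -0.455425)
(u(0.46), v(0.46)) ≈ (1.8339, -0.4554)

1.8339, -0.4554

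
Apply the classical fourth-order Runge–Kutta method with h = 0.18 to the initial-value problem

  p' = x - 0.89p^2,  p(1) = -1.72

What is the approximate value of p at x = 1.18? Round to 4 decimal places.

RK4: k1 = f(x_n, p_n); k2 = f(x_n + h/2, p_n + (h/2)·k1); k3 = f(x_n + h/2, p_n + (h/2)·k2); k4 = f(x_n + h, p_n + h·k3); p_{n+1} = p_n + (h/6)·(k1 + 2k2 + 2k3 + k4).
x=1.000000, p=-1.720000:
  k1 = f(1.000000, -1.720000) = -1.632976
  k2 = f(1.090000, -1.866968) = -2.012156
  k3 = f(1.090000, -1.901094) = -2.126601
  k4 = f(1.180000, -2.102788) = -2.755329
  p ← -1.720000 + (0.18/6)·(k1 + 2k2 + 2k3 + k4) = -2.099975
p(1.18) ≈ -2.1000

-2.1000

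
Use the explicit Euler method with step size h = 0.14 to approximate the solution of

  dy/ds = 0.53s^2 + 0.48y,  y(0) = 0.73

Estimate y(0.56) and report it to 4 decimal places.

0.9679

Euler: y_{n+1} = y_n + h·f(s_n, y_n).
s=0.000000, y=0.730000: f=0.350400 → y ← 0.730000 + 0.14·0.350400 = 0.779056
s=0.140000, y=0.779056: f=0.384335 → y ← 0.779056 + 0.14·0.384335 = 0.832863
s=0.280000, y=0.832863: f=0.441326 → y ← 0.832863 + 0.14·0.441326 = 0.894649
s=0.420000, y=0.894649: f=0.522923 → y ← 0.894649 + 0.14·0.522923 = 0.967858
y(0.56) ≈ 0.9679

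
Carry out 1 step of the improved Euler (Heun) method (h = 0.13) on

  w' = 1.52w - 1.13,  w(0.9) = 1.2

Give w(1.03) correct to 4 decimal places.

Heun: k1 = f(x_n, w_n); k2 = f(x_n + h, w_n + h·k1); w_{n+1} = w_n + (h/2)·(k1 + k2).
x=0.900000, w=1.200000:
  k1 = f(0.900000, 1.200000) = 0.694000
  k2 = f(1.030000, 1.290220) = 0.831134
  w ← 1.200000 + (0.13/2)·(0.694000 + 0.831134) = 1.299134
w(1.03) ≈ 1.2991

1.2991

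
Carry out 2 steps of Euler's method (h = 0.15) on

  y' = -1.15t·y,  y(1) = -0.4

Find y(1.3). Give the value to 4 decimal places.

-0.2653

Euler: y_{n+1} = y_n + h·f(t_n, y_n).
t=1.000000, y=-0.400000: f=0.460000 → y ← -0.400000 + 0.15·0.460000 = -0.331000
t=1.150000, y=-0.331000: f=0.437747 → y ← -0.331000 + 0.15·0.437747 = -0.265338
y(1.3) ≈ -0.2653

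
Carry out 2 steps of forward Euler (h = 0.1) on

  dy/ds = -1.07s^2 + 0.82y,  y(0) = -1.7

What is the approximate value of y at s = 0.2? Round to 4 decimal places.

-1.9913

Euler: y_{n+1} = y_n + h·f(s_n, y_n).
s=0.000000, y=-1.700000: f=-1.394000 → y ← -1.700000 + 0.1·(-1.394000) = -1.839400
s=0.100000, y=-1.839400: f=-1.519008 → y ← -1.839400 + 0.1·(-1.519008) = -1.991301
y(0.2) ≈ -1.9913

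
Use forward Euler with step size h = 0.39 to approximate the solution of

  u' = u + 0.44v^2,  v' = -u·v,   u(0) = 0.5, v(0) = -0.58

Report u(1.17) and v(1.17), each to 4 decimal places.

Euler on (u,v): u_{n+1} = u_n + h·u', v_{n+1} = v_n + h·v'.
0.000000: (0.500000, -0.580000); f=(0.648016, 0.290000) → (0.752726, -0.466900)
0.390000: (0.752726, -0.466900); f=(0.848644, 0.351448) → (1.083698, -0.329835)
0.780000: (1.083698, -0.329835); f=(1.131566, 0.357442) → (1.525008, -0.190433)
(u(1.17), v(1.17)) ≈ (1.5250, -0.1904)

1.5250, -0.1904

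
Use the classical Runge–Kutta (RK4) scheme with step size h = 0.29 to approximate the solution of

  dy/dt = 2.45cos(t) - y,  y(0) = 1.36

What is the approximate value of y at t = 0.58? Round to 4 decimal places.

RK4: k1 = f(t_n, y_n); k2 = f(t_n + h/2, y_n + (h/2)·k1); k3 = f(t_n + h/2, y_n + (h/2)·k2); k4 = f(t_n + h, y_n + h·k3); y_{n+1} = y_n + (h/6)·(k1 + 2k2 + 2k3 + k4).
t=0.000000, y=1.360000:
  k1 = f(0.000000, 1.360000) = 1.090000
  k2 = f(0.145000, 1.518050) = 0.906239
  k3 = f(0.145000, 1.491405) = 0.932885
  k4 = f(0.290000, 1.630537) = 0.717161
  y ← 1.360000 + (0.29/6)·(k1 + 2k2 + 2k3 + k4) = 1.625128
t=0.290000, y=1.625128:
  k1 = f(0.290000, 1.625128) = 0.722569
  k2 = f(0.435000, 1.729901) = 0.491931
  k3 = f(0.435000, 1.696458) = 0.525374
  k4 = f(0.580000, 1.777486) = 0.271847
  y ← 1.625128 + (0.29/6)·(k1 + 2k2 + 2k3 + k4) = 1.771531
y(0.58) ≈ 1.7715

1.7715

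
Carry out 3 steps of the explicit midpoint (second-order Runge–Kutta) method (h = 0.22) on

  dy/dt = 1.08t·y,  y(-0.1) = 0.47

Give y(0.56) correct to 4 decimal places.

Midpoint: k1 = f(t_n, y_n); k2 = f(t_n + h/2, y_n + (h/2)·k1); y_{n+1} = y_n + h·k2.
t=-0.100000, y=0.470000:
  k1 = f(-0.100000, 0.470000) = -0.050760
  k2 = f(0.010000, 0.464416) = 0.005016
  y ← 0.470000 + 0.22·0.005016 = 0.471103
t=0.120000, y=0.471103:
  k1 = f(0.120000, 0.471103) = 0.061055
  k2 = f(0.230000, 0.477820) = 0.118690
  y ← 0.471103 + 0.22·0.118690 = 0.497215
t=0.340000, y=0.497215:
  k1 = f(0.340000, 0.497215) = 0.182577
  k2 = f(0.450000, 0.517299) = 0.251407
  y ← 0.497215 + 0.22·0.251407 = 0.552525
y(0.56) ≈ 0.5525

0.5525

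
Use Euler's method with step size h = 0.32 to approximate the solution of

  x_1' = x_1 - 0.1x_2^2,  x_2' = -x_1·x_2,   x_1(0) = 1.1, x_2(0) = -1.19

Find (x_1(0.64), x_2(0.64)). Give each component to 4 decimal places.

1.8378, -0.4240

Euler on (x_1,x_2): x_1_{n+1} = x_1_n + h·x_1', x_2_{n+1} = x_2_n + h·x_2'.
0.000000: (1.100000, -1.190000); f=(0.958390, 1.309000) → (1.406685, -0.771120)
0.320000: (1.406685, -0.771120); f=(1.347222, 1.084723) → (1.837796, -0.424009)
(x_1(0.64), x_2(0.64)) ≈ (1.8378, -0.4240)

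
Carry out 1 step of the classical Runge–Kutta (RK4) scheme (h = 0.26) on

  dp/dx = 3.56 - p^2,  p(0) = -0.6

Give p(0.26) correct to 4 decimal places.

RK4: k1 = f(x_n, p_n); k2 = f(x_n + h/2, p_n + (h/2)·k1); k3 = f(x_n + h/2, p_n + (h/2)·k2); k4 = f(x_n + h, p_n + h·k3); p_{n+1} = p_n + (h/6)·(k1 + 2k2 + 2k3 + k4).
x=0.000000, p=-0.600000:
  k1 = f(0.000000, -0.600000) = 3.200000
  k2 = f(0.130000, -0.184000) = 3.526144
  k3 = f(0.130000, -0.141601) = 3.539949
  k4 = f(0.260000, 0.320387) = 3.457352
  p ← -0.600000 + (0.26/6)·(k1 + 2k2 + 2k3 + k4) = 0.300880
p(0.26) ≈ 0.3009

0.3009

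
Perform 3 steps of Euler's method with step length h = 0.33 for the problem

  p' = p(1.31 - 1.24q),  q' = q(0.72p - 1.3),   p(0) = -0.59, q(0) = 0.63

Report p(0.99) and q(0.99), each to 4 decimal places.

Euler on (p,q): p_{n+1} = p_n + h·p', q_{n+1} = q_n + h·q'.
0.000000: (-0.590000, 0.630000); f=(-0.311992, -1.086624) → (-0.692957, 0.271414)
0.330000: (-0.692957, 0.271414); f=(-0.674557, -0.488255) → (-0.915561, 0.110290)
0.660000: (-0.915561, 0.110290); f=(-1.074173, -0.216081) → (-1.270038, 0.038983)
(p(0.99), q(0.99)) ≈ (-1.2700, 0.0390)

-1.2700, 0.0390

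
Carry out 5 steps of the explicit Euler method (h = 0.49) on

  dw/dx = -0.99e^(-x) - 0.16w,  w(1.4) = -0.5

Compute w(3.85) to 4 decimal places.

Euler: w_{n+1} = w_n + h·f(x_n, w_n).
x=1.400000, w=-0.500000: f=-0.164131 → w ← -0.500000 + 0.49·(-0.164131) = -0.580424
x=1.890000, w=-0.580424: f=-0.056693 → w ← -0.580424 + 0.49·(-0.056693) = -0.608204
x=2.380000, w=-0.608204: f=0.005688 → w ← -0.608204 + 0.49·0.005688 = -0.605417
x=2.870000, w=-0.605417: f=0.040735 → w ← -0.605417 + 0.49·0.040735 = -0.585457
x=3.360000, w=-0.585457: f=0.059285 → w ← -0.585457 + 0.49·0.059285 = -0.556407
w(3.85) ≈ -0.5564

-0.5564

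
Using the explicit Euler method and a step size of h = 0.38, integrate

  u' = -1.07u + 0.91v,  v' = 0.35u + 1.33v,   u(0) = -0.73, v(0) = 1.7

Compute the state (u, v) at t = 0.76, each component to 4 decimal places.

0.9432, 3.7270

Euler on (u,v): u_{n+1} = u_n + h·u', v_{n+1} = v_n + h·v'.
0.000000: (-0.730000, 1.700000); f=(2.328100, 2.005500) → (0.154678, 2.462090)
0.380000: (0.154678, 2.462090); f=(2.074996, 3.328717) → (0.943177, 3.727002)
(u(0.76), v(0.76)) ≈ (0.9432, 3.7270)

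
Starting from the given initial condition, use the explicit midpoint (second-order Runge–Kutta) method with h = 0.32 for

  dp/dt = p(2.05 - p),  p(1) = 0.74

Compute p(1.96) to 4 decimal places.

1.6441

Midpoint: k1 = f(t_n, p_n); k2 = f(t_n + h/2, p_n + (h/2)·k1); p_{n+1} = p_n + h·k2.
t=1.000000, p=0.740000:
  k1 = f(1.000000, 0.740000) = 0.969400
  k2 = f(1.160000, 0.895104) = 1.033752
  p ← 0.740000 + 0.32·1.033752 = 1.070801
t=1.320000, p=1.070801:
  k1 = f(1.320000, 1.070801) = 1.048527
  k2 = f(1.480000, 1.238565) = 1.005015
  p ← 1.070801 + 0.32·1.005015 = 1.392405
t=1.640000, p=1.392405:
  k1 = f(1.640000, 1.392405) = 0.915638
  k2 = f(1.800000, 1.538908) = 0.786524
  p ← 1.392405 + 0.32·0.786524 = 1.644093
p(1.96) ≈ 1.6441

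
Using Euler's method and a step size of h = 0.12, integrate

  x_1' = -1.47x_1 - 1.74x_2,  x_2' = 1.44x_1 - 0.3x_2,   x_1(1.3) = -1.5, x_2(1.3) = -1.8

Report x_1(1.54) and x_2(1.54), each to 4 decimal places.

-0.2915, -2.0711

Euler on (x_1,x_2): x_1_{n+1} = x_1_n + h·x_1', x_2_{n+1} = x_2_n + h·x_2'.
1.300000: (-1.500000, -1.800000); f=(5.337000, -1.620000) → (-0.859560, -1.994400)
1.420000: (-0.859560, -1.994400); f=(4.733809, -0.639446) → (-0.291503, -2.071134)
(x_1(1.54), x_2(1.54)) ≈ (-0.2915, -2.0711)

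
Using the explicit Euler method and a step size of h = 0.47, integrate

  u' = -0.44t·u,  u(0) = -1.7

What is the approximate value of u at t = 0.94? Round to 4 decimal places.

Euler: u_{n+1} = u_n + h·f(t_n, u_n).
t=0.000000, u=-1.700000: f=0.000000 → u ← -1.700000 + 0.47·0.000000 = -1.700000
t=0.470000, u=-1.700000: f=0.351560 → u ← -1.700000 + 0.47·0.351560 = -1.534767
u(0.94) ≈ -1.5348

-1.5348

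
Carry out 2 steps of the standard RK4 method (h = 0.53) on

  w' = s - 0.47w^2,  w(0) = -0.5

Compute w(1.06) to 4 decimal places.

-0.0158

RK4: k1 = f(s_n, w_n); k2 = f(s_n + h/2, w_n + (h/2)·k1); k3 = f(s_n + h/2, w_n + (h/2)·k2); k4 = f(s_n + h, w_n + h·k3); w_{n+1} = w_n + (h/6)·(k1 + 2k2 + 2k3 + k4).
s=0.000000, w=-0.500000:
  k1 = f(0.000000, -0.500000) = -0.117500
  k2 = f(0.265000, -0.531138) = 0.132410
  k3 = f(0.265000, -0.464911) = 0.163413
  k4 = f(0.530000, -0.413391) = 0.449681
  w ← -0.500000 + (0.53/6)·(k1 + 2k2 + 2k3 + k4) = -0.418395
s=0.530000, w=-0.418395:
  k1 = f(0.530000, -0.418395) = 0.447724
  k2 = f(0.795000, -0.299748) = 0.752771
  k3 = f(0.795000, -0.218911) = 0.772477
  k4 = f(1.060000, -0.008983) = 1.059962
  w ← -0.418395 + (0.53/6)·(k1 + 2k2 + 2k3 + k4) = -0.015756
w(1.06) ≈ -0.0158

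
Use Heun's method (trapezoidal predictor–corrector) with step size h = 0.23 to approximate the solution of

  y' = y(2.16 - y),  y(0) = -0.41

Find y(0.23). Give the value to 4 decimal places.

Heun: k1 = f(x_n, y_n); k2 = f(x_n + h, y_n + h·k1); y_{n+1} = y_n + (h/2)·(k1 + k2).
x=0.000000, y=-0.410000:
  k1 = f(0.000000, -0.410000) = -1.053700
  k2 = f(0.230000, -0.652351) = -1.834640
  y ← -0.410000 + (0.23/2)·(-1.053700 + (-1.834640)) = -0.742159
y(0.23) ≈ -0.7422

-0.7422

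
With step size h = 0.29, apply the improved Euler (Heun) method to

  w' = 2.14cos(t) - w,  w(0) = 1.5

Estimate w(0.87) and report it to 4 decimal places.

Heun: k1 = f(t_n, w_n); k2 = f(t_n + h, w_n + h·k1); w_{n+1} = w_n + (h/2)·(k1 + k2).
t=0.000000, w=1.500000:
  k1 = f(0.000000, 1.500000) = 0.640000
  k2 = f(0.290000, 1.685600) = 0.365042
  w ← 1.500000 + (0.29/2)·(0.640000 + 0.365042) = 1.645731
t=0.290000, w=1.645731:
  k1 = f(0.290000, 1.645731) = 0.404911
  k2 = f(0.580000, 1.763155) = 0.026875
  w ← 1.645731 + (0.29/2)·(0.404911 + 0.026875) = 1.708340
t=0.580000, w=1.708340:
  k1 = f(0.580000, 1.708340) = 0.081690
  k2 = f(0.870000, 1.732030) = -0.352101
  w ← 1.708340 + (0.29/2)·(0.081690 + (-0.352101)) = 1.669130
w(0.87) ≈ 1.6691

1.6691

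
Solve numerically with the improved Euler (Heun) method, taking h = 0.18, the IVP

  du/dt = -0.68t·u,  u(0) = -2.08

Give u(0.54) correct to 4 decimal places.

-1.8834

Heun: k1 = f(t_n, u_n); k2 = f(t_n + h, u_n + h·k1); u_{n+1} = u_n + (h/2)·(k1 + k2).
t=0.000000, u=-2.080000:
  k1 = f(0.000000, -2.080000) = 0.000000
  k2 = f(0.180000, -2.080000) = 0.254592
  u ← -2.080000 + (0.18/2)·(0.000000 + 0.254592) = -2.057087
t=0.180000, u=-2.057087:
  k1 = f(0.180000, -2.057087) = 0.251787
  k2 = f(0.360000, -2.011765) = 0.492480
  u ← -2.057087 + (0.18/2)·(0.251787 + 0.492480) = -1.990103
t=0.360000, u=-1.990103:
  k1 = f(0.360000, -1.990103) = 0.487177
  k2 = f(0.540000, -1.902411) = 0.698565
  u ← -1.990103 + (0.18/2)·(0.487177 + 0.698565) = -1.883386
u(0.54) ≈ -1.8834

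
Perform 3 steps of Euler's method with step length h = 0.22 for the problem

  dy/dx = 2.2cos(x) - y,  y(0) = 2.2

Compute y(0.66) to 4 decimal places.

Euler: y_{n+1} = y_n + h·f(x_n, y_n).
x=0.000000, y=2.200000: f=0.000000 → y ← 2.200000 + 0.22·0.000000 = 2.200000
x=0.220000, y=2.200000: f=-0.053026 → y ← 2.200000 + 0.22·(-0.053026) = 2.188334
x=0.440000, y=2.188334: f=-0.197881 → y ← 2.188334 + 0.22·(-0.197881) = 2.144801
y(0.66) ≈ 2.1448

2.1448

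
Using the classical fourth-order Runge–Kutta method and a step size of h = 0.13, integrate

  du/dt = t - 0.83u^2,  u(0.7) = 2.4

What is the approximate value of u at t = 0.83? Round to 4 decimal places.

RK4: k1 = f(t_n, u_n); k2 = f(t_n + h/2, u_n + (h/2)·k1); k3 = f(t_n + h/2, u_n + (h/2)·k2); k4 = f(t_n + h, u_n + h·k3); u_{n+1} = u_n + (h/6)·(k1 + 2k2 + 2k3 + k4).
t=0.700000, u=2.400000:
  k1 = f(0.700000, 2.400000) = -4.080800
  k2 = f(0.765000, 2.134748) = -3.017434
  k3 = f(0.765000, 2.203867) = -3.266334
  k4 = f(0.830000, 1.975377) = -2.408753
  u ← 2.400000 + (0.13/6)·(k1 + 2k2 + 2k3 + k4) = 1.987096
u(0.83) ≈ 1.9871

1.9871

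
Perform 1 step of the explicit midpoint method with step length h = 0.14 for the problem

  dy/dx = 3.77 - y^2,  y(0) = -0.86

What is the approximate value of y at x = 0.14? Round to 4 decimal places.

Midpoint: k1 = f(x_n, y_n); k2 = f(x_n + h/2, y_n + (h/2)·k1); y_{n+1} = y_n + h·k2.
x=0.000000, y=-0.860000:
  k1 = f(0.000000, -0.860000) = 3.030400
  k2 = f(0.070000, -0.647872) = 3.350262
  y ← -0.860000 + 0.14·3.350262 = -0.390963
y(0.14) ≈ -0.3910

-0.3910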